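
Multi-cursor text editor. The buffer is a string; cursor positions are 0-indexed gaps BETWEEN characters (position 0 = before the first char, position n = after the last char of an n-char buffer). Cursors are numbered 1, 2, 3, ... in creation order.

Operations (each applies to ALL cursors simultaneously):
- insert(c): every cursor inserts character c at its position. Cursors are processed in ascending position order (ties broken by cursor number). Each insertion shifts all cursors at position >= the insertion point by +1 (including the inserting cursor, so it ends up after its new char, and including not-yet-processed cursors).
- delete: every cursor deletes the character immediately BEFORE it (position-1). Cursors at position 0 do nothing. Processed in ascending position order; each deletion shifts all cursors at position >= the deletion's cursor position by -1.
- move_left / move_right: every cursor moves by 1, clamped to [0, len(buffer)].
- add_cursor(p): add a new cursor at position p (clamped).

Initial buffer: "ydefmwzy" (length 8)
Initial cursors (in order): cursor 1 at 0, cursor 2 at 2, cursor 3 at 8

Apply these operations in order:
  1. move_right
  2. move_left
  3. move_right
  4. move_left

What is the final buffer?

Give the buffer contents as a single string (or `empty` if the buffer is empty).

After op 1 (move_right): buffer="ydefmwzy" (len 8), cursors c1@1 c2@3 c3@8, authorship ........
After op 2 (move_left): buffer="ydefmwzy" (len 8), cursors c1@0 c2@2 c3@7, authorship ........
After op 3 (move_right): buffer="ydefmwzy" (len 8), cursors c1@1 c2@3 c3@8, authorship ........
After op 4 (move_left): buffer="ydefmwzy" (len 8), cursors c1@0 c2@2 c3@7, authorship ........

Answer: ydefmwzy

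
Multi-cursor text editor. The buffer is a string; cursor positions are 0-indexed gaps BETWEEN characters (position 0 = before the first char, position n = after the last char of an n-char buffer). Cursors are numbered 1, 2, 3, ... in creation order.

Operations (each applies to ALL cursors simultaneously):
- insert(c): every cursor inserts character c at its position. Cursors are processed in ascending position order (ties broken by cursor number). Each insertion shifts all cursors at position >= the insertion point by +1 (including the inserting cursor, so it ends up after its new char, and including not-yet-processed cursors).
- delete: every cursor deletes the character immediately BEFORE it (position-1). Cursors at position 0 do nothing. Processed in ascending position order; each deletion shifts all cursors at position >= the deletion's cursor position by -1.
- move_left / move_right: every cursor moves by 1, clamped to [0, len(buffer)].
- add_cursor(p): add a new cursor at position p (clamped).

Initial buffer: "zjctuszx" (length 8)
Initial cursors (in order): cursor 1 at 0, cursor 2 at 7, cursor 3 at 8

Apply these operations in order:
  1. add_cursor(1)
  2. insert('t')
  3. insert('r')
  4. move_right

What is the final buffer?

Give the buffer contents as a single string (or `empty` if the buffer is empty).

Answer: trztrjctusztrxtr

Derivation:
After op 1 (add_cursor(1)): buffer="zjctuszx" (len 8), cursors c1@0 c4@1 c2@7 c3@8, authorship ........
After op 2 (insert('t')): buffer="tztjctusztxt" (len 12), cursors c1@1 c4@3 c2@10 c3@12, authorship 1.4......2.3
After op 3 (insert('r')): buffer="trztrjctusztrxtr" (len 16), cursors c1@2 c4@5 c2@13 c3@16, authorship 11.44......22.33
After op 4 (move_right): buffer="trztrjctusztrxtr" (len 16), cursors c1@3 c4@6 c2@14 c3@16, authorship 11.44......22.33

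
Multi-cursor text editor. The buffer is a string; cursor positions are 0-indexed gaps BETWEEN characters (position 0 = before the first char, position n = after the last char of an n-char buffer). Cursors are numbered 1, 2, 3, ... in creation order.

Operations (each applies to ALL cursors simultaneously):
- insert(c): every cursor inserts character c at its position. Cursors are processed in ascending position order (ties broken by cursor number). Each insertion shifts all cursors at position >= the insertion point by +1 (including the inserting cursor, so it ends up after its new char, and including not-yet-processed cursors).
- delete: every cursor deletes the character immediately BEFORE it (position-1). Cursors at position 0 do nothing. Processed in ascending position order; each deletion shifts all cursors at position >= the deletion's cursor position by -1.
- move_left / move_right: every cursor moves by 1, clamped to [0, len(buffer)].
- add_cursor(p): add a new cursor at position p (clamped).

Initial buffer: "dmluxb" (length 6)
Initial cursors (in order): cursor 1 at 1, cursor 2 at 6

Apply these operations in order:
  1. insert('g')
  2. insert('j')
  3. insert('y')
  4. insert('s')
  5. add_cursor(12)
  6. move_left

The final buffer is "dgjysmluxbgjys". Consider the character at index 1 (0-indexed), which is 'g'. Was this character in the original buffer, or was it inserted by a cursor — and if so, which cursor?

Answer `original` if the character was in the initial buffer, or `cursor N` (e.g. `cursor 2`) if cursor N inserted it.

Answer: cursor 1

Derivation:
After op 1 (insert('g')): buffer="dgmluxbg" (len 8), cursors c1@2 c2@8, authorship .1.....2
After op 2 (insert('j')): buffer="dgjmluxbgj" (len 10), cursors c1@3 c2@10, authorship .11.....22
After op 3 (insert('y')): buffer="dgjymluxbgjy" (len 12), cursors c1@4 c2@12, authorship .111.....222
After op 4 (insert('s')): buffer="dgjysmluxbgjys" (len 14), cursors c1@5 c2@14, authorship .1111.....2222
After op 5 (add_cursor(12)): buffer="dgjysmluxbgjys" (len 14), cursors c1@5 c3@12 c2@14, authorship .1111.....2222
After op 6 (move_left): buffer="dgjysmluxbgjys" (len 14), cursors c1@4 c3@11 c2@13, authorship .1111.....2222
Authorship (.=original, N=cursor N): . 1 1 1 1 . . . . . 2 2 2 2
Index 1: author = 1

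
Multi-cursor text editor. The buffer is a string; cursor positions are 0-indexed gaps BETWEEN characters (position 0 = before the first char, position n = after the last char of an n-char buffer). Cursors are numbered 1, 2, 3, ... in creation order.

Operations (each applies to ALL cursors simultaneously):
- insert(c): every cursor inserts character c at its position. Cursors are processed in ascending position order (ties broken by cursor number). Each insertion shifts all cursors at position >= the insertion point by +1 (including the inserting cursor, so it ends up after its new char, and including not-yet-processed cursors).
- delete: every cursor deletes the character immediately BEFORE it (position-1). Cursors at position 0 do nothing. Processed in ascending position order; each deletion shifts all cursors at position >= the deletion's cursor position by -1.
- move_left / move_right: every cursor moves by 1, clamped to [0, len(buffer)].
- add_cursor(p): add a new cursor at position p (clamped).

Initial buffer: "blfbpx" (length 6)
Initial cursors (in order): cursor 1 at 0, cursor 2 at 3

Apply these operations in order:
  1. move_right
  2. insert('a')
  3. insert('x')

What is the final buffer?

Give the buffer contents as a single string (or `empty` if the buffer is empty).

After op 1 (move_right): buffer="blfbpx" (len 6), cursors c1@1 c2@4, authorship ......
After op 2 (insert('a')): buffer="balfbapx" (len 8), cursors c1@2 c2@6, authorship .1...2..
After op 3 (insert('x')): buffer="baxlfbaxpx" (len 10), cursors c1@3 c2@8, authorship .11...22..

Answer: baxlfbaxpx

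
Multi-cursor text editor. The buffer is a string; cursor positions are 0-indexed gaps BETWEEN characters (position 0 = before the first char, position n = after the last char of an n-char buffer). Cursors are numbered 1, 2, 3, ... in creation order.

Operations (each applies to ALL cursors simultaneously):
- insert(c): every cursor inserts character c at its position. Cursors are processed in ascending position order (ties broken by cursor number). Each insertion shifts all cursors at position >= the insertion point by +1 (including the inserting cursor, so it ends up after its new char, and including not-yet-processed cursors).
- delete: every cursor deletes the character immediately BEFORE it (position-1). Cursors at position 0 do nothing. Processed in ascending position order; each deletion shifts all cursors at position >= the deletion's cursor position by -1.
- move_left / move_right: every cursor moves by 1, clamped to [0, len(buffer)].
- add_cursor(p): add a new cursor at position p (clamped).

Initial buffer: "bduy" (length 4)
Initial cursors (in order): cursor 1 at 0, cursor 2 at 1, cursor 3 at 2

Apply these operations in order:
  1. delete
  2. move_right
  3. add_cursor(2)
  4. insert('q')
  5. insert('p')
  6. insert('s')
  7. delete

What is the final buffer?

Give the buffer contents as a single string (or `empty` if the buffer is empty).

Answer: uqqqpppyqp

Derivation:
After op 1 (delete): buffer="uy" (len 2), cursors c1@0 c2@0 c3@0, authorship ..
After op 2 (move_right): buffer="uy" (len 2), cursors c1@1 c2@1 c3@1, authorship ..
After op 3 (add_cursor(2)): buffer="uy" (len 2), cursors c1@1 c2@1 c3@1 c4@2, authorship ..
After op 4 (insert('q')): buffer="uqqqyq" (len 6), cursors c1@4 c2@4 c3@4 c4@6, authorship .123.4
After op 5 (insert('p')): buffer="uqqqpppyqp" (len 10), cursors c1@7 c2@7 c3@7 c4@10, authorship .123123.44
After op 6 (insert('s')): buffer="uqqqpppsssyqps" (len 14), cursors c1@10 c2@10 c3@10 c4@14, authorship .123123123.444
After op 7 (delete): buffer="uqqqpppyqp" (len 10), cursors c1@7 c2@7 c3@7 c4@10, authorship .123123.44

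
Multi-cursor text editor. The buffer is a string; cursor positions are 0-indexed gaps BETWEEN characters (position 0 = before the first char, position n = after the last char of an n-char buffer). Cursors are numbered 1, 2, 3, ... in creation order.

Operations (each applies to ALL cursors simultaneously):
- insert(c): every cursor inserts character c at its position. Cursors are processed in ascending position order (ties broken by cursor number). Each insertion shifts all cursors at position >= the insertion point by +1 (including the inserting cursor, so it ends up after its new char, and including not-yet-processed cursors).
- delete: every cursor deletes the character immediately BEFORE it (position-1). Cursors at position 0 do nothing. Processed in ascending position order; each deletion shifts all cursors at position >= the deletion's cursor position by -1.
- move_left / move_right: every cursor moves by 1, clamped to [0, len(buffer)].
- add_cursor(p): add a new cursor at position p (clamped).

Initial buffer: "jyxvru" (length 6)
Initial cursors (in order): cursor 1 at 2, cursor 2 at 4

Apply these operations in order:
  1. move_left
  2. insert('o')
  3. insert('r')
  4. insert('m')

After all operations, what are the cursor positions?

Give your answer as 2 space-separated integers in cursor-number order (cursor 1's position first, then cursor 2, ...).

Answer: 4 9

Derivation:
After op 1 (move_left): buffer="jyxvru" (len 6), cursors c1@1 c2@3, authorship ......
After op 2 (insert('o')): buffer="joyxovru" (len 8), cursors c1@2 c2@5, authorship .1..2...
After op 3 (insert('r')): buffer="joryxorvru" (len 10), cursors c1@3 c2@7, authorship .11..22...
After op 4 (insert('m')): buffer="jormyxormvru" (len 12), cursors c1@4 c2@9, authorship .111..222...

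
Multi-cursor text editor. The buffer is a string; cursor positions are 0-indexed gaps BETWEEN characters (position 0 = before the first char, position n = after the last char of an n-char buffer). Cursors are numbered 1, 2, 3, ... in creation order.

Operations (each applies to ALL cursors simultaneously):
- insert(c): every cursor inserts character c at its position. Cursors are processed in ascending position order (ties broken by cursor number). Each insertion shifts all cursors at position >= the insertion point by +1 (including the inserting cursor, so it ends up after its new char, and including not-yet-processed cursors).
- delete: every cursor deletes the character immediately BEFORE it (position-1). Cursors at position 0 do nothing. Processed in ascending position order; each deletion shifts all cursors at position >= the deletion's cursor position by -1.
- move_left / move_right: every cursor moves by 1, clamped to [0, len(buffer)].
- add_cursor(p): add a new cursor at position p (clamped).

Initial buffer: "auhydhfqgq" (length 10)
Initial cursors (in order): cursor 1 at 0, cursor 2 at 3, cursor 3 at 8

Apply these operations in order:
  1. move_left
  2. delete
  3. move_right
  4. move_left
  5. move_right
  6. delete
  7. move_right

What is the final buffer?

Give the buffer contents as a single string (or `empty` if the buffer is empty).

After op 1 (move_left): buffer="auhydhfqgq" (len 10), cursors c1@0 c2@2 c3@7, authorship ..........
After op 2 (delete): buffer="ahydhqgq" (len 8), cursors c1@0 c2@1 c3@5, authorship ........
After op 3 (move_right): buffer="ahydhqgq" (len 8), cursors c1@1 c2@2 c3@6, authorship ........
After op 4 (move_left): buffer="ahydhqgq" (len 8), cursors c1@0 c2@1 c3@5, authorship ........
After op 5 (move_right): buffer="ahydhqgq" (len 8), cursors c1@1 c2@2 c3@6, authorship ........
After op 6 (delete): buffer="ydhgq" (len 5), cursors c1@0 c2@0 c3@3, authorship .....
After op 7 (move_right): buffer="ydhgq" (len 5), cursors c1@1 c2@1 c3@4, authorship .....

Answer: ydhgq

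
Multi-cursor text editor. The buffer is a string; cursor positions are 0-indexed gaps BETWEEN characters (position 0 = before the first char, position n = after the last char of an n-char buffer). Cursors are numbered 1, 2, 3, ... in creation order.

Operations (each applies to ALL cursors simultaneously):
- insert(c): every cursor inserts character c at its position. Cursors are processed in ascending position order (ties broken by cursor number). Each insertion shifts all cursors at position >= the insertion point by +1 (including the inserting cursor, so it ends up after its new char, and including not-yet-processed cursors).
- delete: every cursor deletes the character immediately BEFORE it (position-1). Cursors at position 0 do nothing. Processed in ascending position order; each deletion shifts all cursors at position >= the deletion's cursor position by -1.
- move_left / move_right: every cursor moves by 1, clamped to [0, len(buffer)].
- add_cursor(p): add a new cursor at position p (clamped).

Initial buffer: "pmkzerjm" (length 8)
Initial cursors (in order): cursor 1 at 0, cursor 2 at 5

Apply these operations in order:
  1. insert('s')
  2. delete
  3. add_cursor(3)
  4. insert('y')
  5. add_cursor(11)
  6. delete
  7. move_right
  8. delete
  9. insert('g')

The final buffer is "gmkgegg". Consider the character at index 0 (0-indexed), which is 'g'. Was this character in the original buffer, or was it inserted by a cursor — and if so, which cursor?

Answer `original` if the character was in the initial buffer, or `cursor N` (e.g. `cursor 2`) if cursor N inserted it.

Answer: cursor 1

Derivation:
After op 1 (insert('s')): buffer="spmkzesrjm" (len 10), cursors c1@1 c2@7, authorship 1.....2...
After op 2 (delete): buffer="pmkzerjm" (len 8), cursors c1@0 c2@5, authorship ........
After op 3 (add_cursor(3)): buffer="pmkzerjm" (len 8), cursors c1@0 c3@3 c2@5, authorship ........
After op 4 (insert('y')): buffer="ypmkyzeyrjm" (len 11), cursors c1@1 c3@5 c2@8, authorship 1...3..2...
After op 5 (add_cursor(11)): buffer="ypmkyzeyrjm" (len 11), cursors c1@1 c3@5 c2@8 c4@11, authorship 1...3..2...
After op 6 (delete): buffer="pmkzerj" (len 7), cursors c1@0 c3@3 c2@5 c4@7, authorship .......
After op 7 (move_right): buffer="pmkzerj" (len 7), cursors c1@1 c3@4 c2@6 c4@7, authorship .......
After op 8 (delete): buffer="mke" (len 3), cursors c1@0 c3@2 c2@3 c4@3, authorship ...
After op 9 (insert('g')): buffer="gmkgegg" (len 7), cursors c1@1 c3@4 c2@7 c4@7, authorship 1..3.24
Authorship (.=original, N=cursor N): 1 . . 3 . 2 4
Index 0: author = 1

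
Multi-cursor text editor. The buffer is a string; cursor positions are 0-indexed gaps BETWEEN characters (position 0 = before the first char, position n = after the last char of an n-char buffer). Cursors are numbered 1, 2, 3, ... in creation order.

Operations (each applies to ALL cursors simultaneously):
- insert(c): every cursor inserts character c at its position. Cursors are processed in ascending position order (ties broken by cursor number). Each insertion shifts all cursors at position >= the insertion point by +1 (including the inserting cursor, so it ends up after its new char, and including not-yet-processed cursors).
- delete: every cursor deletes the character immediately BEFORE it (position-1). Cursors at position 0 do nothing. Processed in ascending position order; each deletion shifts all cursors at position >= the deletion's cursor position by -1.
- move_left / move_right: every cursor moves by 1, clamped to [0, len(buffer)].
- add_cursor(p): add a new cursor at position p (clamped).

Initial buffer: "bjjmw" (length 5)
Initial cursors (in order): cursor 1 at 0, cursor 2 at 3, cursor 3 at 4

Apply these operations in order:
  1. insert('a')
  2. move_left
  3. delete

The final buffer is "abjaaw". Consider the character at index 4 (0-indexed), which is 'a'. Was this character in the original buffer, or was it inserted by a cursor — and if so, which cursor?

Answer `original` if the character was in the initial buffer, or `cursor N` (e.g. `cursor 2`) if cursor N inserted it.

Answer: cursor 3

Derivation:
After op 1 (insert('a')): buffer="abjjamaw" (len 8), cursors c1@1 c2@5 c3@7, authorship 1...2.3.
After op 2 (move_left): buffer="abjjamaw" (len 8), cursors c1@0 c2@4 c3@6, authorship 1...2.3.
After op 3 (delete): buffer="abjaaw" (len 6), cursors c1@0 c2@3 c3@4, authorship 1..23.
Authorship (.=original, N=cursor N): 1 . . 2 3 .
Index 4: author = 3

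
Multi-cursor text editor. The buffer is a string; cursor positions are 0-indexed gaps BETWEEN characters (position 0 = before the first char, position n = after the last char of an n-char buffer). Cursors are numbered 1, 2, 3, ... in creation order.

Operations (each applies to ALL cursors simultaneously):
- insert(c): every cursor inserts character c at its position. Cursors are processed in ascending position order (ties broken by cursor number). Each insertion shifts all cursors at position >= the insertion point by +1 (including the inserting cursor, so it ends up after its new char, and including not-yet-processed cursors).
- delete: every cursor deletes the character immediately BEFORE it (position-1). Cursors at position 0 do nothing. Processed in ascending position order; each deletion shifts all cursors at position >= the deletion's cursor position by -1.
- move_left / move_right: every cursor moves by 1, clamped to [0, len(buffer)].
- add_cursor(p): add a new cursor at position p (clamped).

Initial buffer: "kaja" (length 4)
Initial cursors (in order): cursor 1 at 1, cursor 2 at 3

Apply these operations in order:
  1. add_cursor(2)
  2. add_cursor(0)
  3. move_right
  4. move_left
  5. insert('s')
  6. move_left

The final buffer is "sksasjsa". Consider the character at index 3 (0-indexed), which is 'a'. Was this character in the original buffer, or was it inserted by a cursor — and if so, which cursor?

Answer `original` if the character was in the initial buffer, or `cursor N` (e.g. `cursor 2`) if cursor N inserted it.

After op 1 (add_cursor(2)): buffer="kaja" (len 4), cursors c1@1 c3@2 c2@3, authorship ....
After op 2 (add_cursor(0)): buffer="kaja" (len 4), cursors c4@0 c1@1 c3@2 c2@3, authorship ....
After op 3 (move_right): buffer="kaja" (len 4), cursors c4@1 c1@2 c3@3 c2@4, authorship ....
After op 4 (move_left): buffer="kaja" (len 4), cursors c4@0 c1@1 c3@2 c2@3, authorship ....
After op 5 (insert('s')): buffer="sksasjsa" (len 8), cursors c4@1 c1@3 c3@5 c2@7, authorship 4.1.3.2.
After op 6 (move_left): buffer="sksasjsa" (len 8), cursors c4@0 c1@2 c3@4 c2@6, authorship 4.1.3.2.
Authorship (.=original, N=cursor N): 4 . 1 . 3 . 2 .
Index 3: author = original

Answer: original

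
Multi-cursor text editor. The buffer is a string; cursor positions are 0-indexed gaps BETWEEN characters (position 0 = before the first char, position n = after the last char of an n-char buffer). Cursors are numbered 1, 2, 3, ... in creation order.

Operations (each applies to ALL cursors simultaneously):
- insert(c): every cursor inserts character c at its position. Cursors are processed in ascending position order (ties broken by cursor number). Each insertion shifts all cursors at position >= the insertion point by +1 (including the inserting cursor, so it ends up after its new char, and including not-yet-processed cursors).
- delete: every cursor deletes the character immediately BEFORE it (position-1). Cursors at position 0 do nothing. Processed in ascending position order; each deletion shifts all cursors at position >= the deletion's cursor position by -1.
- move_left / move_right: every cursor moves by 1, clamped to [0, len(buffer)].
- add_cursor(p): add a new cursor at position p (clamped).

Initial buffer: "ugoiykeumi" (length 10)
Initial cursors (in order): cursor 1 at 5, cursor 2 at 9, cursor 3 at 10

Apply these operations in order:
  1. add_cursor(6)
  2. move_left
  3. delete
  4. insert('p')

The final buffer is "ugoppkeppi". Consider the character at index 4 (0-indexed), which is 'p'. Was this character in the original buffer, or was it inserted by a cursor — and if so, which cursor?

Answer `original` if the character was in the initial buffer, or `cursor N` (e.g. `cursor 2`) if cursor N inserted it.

After op 1 (add_cursor(6)): buffer="ugoiykeumi" (len 10), cursors c1@5 c4@6 c2@9 c3@10, authorship ..........
After op 2 (move_left): buffer="ugoiykeumi" (len 10), cursors c1@4 c4@5 c2@8 c3@9, authorship ..........
After op 3 (delete): buffer="ugokei" (len 6), cursors c1@3 c4@3 c2@5 c3@5, authorship ......
After op 4 (insert('p')): buffer="ugoppkeppi" (len 10), cursors c1@5 c4@5 c2@9 c3@9, authorship ...14..23.
Authorship (.=original, N=cursor N): . . . 1 4 . . 2 3 .
Index 4: author = 4

Answer: cursor 4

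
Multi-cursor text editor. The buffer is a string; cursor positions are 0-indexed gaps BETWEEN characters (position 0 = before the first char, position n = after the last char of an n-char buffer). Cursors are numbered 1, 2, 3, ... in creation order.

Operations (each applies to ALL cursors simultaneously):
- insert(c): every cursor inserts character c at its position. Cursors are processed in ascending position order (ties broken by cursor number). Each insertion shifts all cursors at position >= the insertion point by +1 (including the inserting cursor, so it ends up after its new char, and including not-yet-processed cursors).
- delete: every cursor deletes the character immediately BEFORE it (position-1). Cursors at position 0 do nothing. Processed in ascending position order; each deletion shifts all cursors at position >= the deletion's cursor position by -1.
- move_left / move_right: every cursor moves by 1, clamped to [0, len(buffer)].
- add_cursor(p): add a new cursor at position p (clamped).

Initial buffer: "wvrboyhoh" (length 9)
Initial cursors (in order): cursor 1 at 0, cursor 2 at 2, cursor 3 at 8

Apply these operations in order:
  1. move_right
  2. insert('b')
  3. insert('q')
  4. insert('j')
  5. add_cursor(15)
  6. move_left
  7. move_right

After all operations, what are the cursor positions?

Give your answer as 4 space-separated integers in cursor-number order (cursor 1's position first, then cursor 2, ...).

Answer: 4 9 18 15

Derivation:
After op 1 (move_right): buffer="wvrboyhoh" (len 9), cursors c1@1 c2@3 c3@9, authorship .........
After op 2 (insert('b')): buffer="wbvrbboyhohb" (len 12), cursors c1@2 c2@5 c3@12, authorship .1..2......3
After op 3 (insert('q')): buffer="wbqvrbqboyhohbq" (len 15), cursors c1@3 c2@7 c3@15, authorship .11..22......33
After op 4 (insert('j')): buffer="wbqjvrbqjboyhohbqj" (len 18), cursors c1@4 c2@9 c3@18, authorship .111..222......333
After op 5 (add_cursor(15)): buffer="wbqjvrbqjboyhohbqj" (len 18), cursors c1@4 c2@9 c4@15 c3@18, authorship .111..222......333
After op 6 (move_left): buffer="wbqjvrbqjboyhohbqj" (len 18), cursors c1@3 c2@8 c4@14 c3@17, authorship .111..222......333
After op 7 (move_right): buffer="wbqjvrbqjboyhohbqj" (len 18), cursors c1@4 c2@9 c4@15 c3@18, authorship .111..222......333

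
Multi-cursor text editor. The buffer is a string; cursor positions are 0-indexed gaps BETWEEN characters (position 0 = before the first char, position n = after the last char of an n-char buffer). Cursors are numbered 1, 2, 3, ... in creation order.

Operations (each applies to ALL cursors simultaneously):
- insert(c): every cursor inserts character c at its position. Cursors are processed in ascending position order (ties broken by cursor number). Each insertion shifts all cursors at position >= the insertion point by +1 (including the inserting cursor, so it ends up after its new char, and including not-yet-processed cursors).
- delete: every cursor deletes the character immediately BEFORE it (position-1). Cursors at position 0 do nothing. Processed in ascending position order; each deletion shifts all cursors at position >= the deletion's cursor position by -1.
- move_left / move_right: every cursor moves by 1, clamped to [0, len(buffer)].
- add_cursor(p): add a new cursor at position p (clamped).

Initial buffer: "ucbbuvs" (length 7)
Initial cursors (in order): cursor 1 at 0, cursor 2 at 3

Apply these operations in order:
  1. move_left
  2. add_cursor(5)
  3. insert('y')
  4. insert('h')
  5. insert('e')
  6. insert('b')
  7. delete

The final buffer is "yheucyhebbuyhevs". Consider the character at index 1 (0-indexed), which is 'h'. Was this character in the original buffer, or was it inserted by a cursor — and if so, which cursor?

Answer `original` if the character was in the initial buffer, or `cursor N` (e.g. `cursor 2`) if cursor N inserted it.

Answer: cursor 1

Derivation:
After op 1 (move_left): buffer="ucbbuvs" (len 7), cursors c1@0 c2@2, authorship .......
After op 2 (add_cursor(5)): buffer="ucbbuvs" (len 7), cursors c1@0 c2@2 c3@5, authorship .......
After op 3 (insert('y')): buffer="yucybbuyvs" (len 10), cursors c1@1 c2@4 c3@8, authorship 1..2...3..
After op 4 (insert('h')): buffer="yhucyhbbuyhvs" (len 13), cursors c1@2 c2@6 c3@11, authorship 11..22...33..
After op 5 (insert('e')): buffer="yheucyhebbuyhevs" (len 16), cursors c1@3 c2@8 c3@14, authorship 111..222...333..
After op 6 (insert('b')): buffer="yhebucyhebbbuyhebvs" (len 19), cursors c1@4 c2@10 c3@17, authorship 1111..2222...3333..
After op 7 (delete): buffer="yheucyhebbuyhevs" (len 16), cursors c1@3 c2@8 c3@14, authorship 111..222...333..
Authorship (.=original, N=cursor N): 1 1 1 . . 2 2 2 . . . 3 3 3 . .
Index 1: author = 1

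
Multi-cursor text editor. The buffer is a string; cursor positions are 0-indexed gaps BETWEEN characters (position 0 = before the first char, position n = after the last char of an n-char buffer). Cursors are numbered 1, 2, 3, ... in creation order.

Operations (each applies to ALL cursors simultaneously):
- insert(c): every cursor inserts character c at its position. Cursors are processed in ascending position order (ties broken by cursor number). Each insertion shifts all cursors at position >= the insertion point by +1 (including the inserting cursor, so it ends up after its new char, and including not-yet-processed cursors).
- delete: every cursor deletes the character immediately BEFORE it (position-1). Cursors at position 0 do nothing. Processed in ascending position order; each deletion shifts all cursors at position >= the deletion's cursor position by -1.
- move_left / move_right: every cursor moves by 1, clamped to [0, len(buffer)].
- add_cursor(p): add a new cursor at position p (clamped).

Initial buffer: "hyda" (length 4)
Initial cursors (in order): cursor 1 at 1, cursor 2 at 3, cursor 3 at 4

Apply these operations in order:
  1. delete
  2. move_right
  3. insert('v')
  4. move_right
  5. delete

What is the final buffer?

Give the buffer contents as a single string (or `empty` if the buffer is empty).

After op 1 (delete): buffer="y" (len 1), cursors c1@0 c2@1 c3@1, authorship .
After op 2 (move_right): buffer="y" (len 1), cursors c1@1 c2@1 c3@1, authorship .
After op 3 (insert('v')): buffer="yvvv" (len 4), cursors c1@4 c2@4 c3@4, authorship .123
After op 4 (move_right): buffer="yvvv" (len 4), cursors c1@4 c2@4 c3@4, authorship .123
After op 5 (delete): buffer="y" (len 1), cursors c1@1 c2@1 c3@1, authorship .

Answer: y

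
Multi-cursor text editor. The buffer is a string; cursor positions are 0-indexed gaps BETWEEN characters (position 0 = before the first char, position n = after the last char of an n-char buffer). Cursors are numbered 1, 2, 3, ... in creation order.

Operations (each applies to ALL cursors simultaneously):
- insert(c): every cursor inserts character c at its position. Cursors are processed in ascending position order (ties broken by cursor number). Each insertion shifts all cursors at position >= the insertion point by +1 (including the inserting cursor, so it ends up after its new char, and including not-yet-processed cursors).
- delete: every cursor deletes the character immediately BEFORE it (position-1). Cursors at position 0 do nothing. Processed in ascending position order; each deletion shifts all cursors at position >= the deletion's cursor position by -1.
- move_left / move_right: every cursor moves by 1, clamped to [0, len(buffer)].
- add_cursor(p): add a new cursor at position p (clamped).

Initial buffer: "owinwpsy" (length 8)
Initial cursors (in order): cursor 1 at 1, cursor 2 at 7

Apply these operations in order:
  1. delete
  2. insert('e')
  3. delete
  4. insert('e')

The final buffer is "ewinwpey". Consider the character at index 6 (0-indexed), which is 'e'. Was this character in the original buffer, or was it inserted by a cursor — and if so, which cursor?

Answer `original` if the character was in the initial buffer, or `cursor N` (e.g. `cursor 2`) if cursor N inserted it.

After op 1 (delete): buffer="winwpy" (len 6), cursors c1@0 c2@5, authorship ......
After op 2 (insert('e')): buffer="ewinwpey" (len 8), cursors c1@1 c2@7, authorship 1.....2.
After op 3 (delete): buffer="winwpy" (len 6), cursors c1@0 c2@5, authorship ......
After op 4 (insert('e')): buffer="ewinwpey" (len 8), cursors c1@1 c2@7, authorship 1.....2.
Authorship (.=original, N=cursor N): 1 . . . . . 2 .
Index 6: author = 2

Answer: cursor 2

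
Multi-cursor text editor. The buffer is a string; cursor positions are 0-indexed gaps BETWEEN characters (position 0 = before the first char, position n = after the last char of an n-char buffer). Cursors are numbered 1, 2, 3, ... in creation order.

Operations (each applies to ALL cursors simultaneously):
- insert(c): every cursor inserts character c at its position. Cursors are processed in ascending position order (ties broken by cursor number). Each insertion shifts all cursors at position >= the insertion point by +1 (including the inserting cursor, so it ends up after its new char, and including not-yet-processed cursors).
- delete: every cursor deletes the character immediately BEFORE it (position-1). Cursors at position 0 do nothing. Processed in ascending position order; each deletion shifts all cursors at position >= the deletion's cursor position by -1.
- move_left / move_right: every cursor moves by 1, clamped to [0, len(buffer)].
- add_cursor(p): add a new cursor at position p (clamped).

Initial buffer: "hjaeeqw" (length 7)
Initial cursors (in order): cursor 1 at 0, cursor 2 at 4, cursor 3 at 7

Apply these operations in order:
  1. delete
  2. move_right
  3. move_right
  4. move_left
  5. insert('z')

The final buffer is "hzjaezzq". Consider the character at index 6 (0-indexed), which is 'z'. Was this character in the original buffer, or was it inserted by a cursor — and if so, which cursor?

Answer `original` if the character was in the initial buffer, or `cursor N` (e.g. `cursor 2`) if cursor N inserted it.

Answer: cursor 3

Derivation:
After op 1 (delete): buffer="hjaeq" (len 5), cursors c1@0 c2@3 c3@5, authorship .....
After op 2 (move_right): buffer="hjaeq" (len 5), cursors c1@1 c2@4 c3@5, authorship .....
After op 3 (move_right): buffer="hjaeq" (len 5), cursors c1@2 c2@5 c3@5, authorship .....
After op 4 (move_left): buffer="hjaeq" (len 5), cursors c1@1 c2@4 c3@4, authorship .....
After op 5 (insert('z')): buffer="hzjaezzq" (len 8), cursors c1@2 c2@7 c3@7, authorship .1...23.
Authorship (.=original, N=cursor N): . 1 . . . 2 3 .
Index 6: author = 3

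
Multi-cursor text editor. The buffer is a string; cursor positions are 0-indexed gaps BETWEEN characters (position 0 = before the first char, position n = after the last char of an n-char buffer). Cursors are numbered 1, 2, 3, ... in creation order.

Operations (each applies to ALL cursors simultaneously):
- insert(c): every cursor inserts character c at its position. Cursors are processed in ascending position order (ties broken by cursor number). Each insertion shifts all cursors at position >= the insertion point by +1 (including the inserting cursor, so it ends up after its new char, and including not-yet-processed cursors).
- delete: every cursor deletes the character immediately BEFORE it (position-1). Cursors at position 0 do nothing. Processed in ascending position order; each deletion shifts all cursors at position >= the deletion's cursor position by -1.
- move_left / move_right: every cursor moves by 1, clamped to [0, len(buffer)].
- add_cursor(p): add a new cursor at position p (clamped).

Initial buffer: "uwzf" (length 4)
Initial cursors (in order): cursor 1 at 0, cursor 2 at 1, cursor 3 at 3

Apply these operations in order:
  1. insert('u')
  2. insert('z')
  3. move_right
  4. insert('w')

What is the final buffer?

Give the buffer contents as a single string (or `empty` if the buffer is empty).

After op 1 (insert('u')): buffer="uuuwzuf" (len 7), cursors c1@1 c2@3 c3@6, authorship 1.2..3.
After op 2 (insert('z')): buffer="uzuuzwzuzf" (len 10), cursors c1@2 c2@5 c3@9, authorship 11.22..33.
After op 3 (move_right): buffer="uzuuzwzuzf" (len 10), cursors c1@3 c2@6 c3@10, authorship 11.22..33.
After op 4 (insert('w')): buffer="uzuwuzwwzuzfw" (len 13), cursors c1@4 c2@8 c3@13, authorship 11.122.2.33.3

Answer: uzuwuzwwzuzfw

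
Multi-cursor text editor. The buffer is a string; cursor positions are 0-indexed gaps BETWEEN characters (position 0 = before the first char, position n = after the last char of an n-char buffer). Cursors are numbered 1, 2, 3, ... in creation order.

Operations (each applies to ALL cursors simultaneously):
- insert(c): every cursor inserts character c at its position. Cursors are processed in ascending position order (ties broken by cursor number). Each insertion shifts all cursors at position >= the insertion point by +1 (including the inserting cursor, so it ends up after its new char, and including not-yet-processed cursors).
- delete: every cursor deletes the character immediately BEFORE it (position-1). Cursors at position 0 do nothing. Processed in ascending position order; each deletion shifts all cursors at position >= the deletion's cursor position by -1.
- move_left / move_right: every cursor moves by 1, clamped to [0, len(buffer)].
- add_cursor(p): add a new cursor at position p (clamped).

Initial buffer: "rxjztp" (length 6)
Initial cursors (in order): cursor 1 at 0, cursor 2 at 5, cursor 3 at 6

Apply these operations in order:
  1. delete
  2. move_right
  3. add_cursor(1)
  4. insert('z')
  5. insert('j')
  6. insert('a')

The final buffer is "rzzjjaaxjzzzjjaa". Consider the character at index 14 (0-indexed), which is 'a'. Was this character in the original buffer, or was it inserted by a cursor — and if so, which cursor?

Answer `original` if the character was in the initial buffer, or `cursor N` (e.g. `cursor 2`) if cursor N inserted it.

After op 1 (delete): buffer="rxjz" (len 4), cursors c1@0 c2@4 c3@4, authorship ....
After op 2 (move_right): buffer="rxjz" (len 4), cursors c1@1 c2@4 c3@4, authorship ....
After op 3 (add_cursor(1)): buffer="rxjz" (len 4), cursors c1@1 c4@1 c2@4 c3@4, authorship ....
After op 4 (insert('z')): buffer="rzzxjzzz" (len 8), cursors c1@3 c4@3 c2@8 c3@8, authorship .14...23
After op 5 (insert('j')): buffer="rzzjjxjzzzjj" (len 12), cursors c1@5 c4@5 c2@12 c3@12, authorship .1414...2323
After op 6 (insert('a')): buffer="rzzjjaaxjzzzjjaa" (len 16), cursors c1@7 c4@7 c2@16 c3@16, authorship .141414...232323
Authorship (.=original, N=cursor N): . 1 4 1 4 1 4 . . . 2 3 2 3 2 3
Index 14: author = 2

Answer: cursor 2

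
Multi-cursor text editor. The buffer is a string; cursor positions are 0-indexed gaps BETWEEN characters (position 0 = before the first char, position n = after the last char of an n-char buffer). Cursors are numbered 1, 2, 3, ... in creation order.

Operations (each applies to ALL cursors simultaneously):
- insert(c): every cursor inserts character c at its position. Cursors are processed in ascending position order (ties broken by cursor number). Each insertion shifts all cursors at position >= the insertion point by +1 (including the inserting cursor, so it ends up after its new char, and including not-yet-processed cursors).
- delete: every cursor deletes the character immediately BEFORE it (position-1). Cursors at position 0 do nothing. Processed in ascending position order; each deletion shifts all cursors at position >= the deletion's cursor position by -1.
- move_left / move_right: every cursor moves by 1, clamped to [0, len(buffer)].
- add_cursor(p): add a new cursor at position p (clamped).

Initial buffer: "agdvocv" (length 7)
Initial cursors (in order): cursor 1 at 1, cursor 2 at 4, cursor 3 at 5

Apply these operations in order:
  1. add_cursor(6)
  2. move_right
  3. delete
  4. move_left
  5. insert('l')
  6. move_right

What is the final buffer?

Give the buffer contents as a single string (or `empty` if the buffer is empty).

After op 1 (add_cursor(6)): buffer="agdvocv" (len 7), cursors c1@1 c2@4 c3@5 c4@6, authorship .......
After op 2 (move_right): buffer="agdvocv" (len 7), cursors c1@2 c2@5 c3@6 c4@7, authorship .......
After op 3 (delete): buffer="adv" (len 3), cursors c1@1 c2@3 c3@3 c4@3, authorship ...
After op 4 (move_left): buffer="adv" (len 3), cursors c1@0 c2@2 c3@2 c4@2, authorship ...
After op 5 (insert('l')): buffer="ladlllv" (len 7), cursors c1@1 c2@6 c3@6 c4@6, authorship 1..234.
After op 6 (move_right): buffer="ladlllv" (len 7), cursors c1@2 c2@7 c3@7 c4@7, authorship 1..234.

Answer: ladlllv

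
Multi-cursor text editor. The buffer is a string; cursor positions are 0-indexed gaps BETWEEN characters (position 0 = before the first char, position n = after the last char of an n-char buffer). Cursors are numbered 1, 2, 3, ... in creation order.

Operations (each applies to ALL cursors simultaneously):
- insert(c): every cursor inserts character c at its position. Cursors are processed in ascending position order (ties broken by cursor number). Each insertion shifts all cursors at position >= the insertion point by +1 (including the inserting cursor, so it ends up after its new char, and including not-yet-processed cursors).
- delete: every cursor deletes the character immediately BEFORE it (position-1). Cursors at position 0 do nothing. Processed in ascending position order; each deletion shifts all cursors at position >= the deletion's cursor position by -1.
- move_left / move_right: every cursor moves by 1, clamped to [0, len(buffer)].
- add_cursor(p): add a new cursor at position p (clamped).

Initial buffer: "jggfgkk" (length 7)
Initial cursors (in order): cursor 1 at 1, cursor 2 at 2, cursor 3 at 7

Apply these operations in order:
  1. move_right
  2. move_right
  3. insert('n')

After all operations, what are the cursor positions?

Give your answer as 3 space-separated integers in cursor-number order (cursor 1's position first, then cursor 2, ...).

After op 1 (move_right): buffer="jggfgkk" (len 7), cursors c1@2 c2@3 c3@7, authorship .......
After op 2 (move_right): buffer="jggfgkk" (len 7), cursors c1@3 c2@4 c3@7, authorship .......
After op 3 (insert('n')): buffer="jggnfngkkn" (len 10), cursors c1@4 c2@6 c3@10, authorship ...1.2...3

Answer: 4 6 10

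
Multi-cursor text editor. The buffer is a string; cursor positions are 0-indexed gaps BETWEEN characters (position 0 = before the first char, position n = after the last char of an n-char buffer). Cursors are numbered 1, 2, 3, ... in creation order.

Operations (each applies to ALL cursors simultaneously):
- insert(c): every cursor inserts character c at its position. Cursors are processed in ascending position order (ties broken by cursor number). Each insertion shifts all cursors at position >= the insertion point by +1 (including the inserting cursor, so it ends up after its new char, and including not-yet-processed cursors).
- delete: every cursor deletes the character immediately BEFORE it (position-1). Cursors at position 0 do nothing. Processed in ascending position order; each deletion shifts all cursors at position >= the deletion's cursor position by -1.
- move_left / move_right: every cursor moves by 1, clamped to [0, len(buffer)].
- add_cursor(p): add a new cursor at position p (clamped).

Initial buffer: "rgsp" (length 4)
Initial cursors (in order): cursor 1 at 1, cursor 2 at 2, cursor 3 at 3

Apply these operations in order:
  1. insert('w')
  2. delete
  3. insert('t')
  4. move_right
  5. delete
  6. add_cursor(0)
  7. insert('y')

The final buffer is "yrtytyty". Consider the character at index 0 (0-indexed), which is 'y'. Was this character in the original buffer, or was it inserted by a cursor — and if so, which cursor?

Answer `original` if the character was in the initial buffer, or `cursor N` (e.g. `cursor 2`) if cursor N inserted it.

Answer: cursor 4

Derivation:
After op 1 (insert('w')): buffer="rwgwswp" (len 7), cursors c1@2 c2@4 c3@6, authorship .1.2.3.
After op 2 (delete): buffer="rgsp" (len 4), cursors c1@1 c2@2 c3@3, authorship ....
After op 3 (insert('t')): buffer="rtgtstp" (len 7), cursors c1@2 c2@4 c3@6, authorship .1.2.3.
After op 4 (move_right): buffer="rtgtstp" (len 7), cursors c1@3 c2@5 c3@7, authorship .1.2.3.
After op 5 (delete): buffer="rttt" (len 4), cursors c1@2 c2@3 c3@4, authorship .123
After op 6 (add_cursor(0)): buffer="rttt" (len 4), cursors c4@0 c1@2 c2@3 c3@4, authorship .123
After op 7 (insert('y')): buffer="yrtytyty" (len 8), cursors c4@1 c1@4 c2@6 c3@8, authorship 4.112233
Authorship (.=original, N=cursor N): 4 . 1 1 2 2 3 3
Index 0: author = 4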